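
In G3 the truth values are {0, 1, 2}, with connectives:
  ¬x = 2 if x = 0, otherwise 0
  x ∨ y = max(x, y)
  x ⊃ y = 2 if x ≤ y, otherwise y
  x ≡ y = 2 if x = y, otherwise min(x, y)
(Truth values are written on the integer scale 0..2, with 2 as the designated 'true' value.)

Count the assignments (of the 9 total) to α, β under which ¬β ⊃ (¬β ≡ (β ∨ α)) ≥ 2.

α = 0, β = 0 ↦ 0  <
α = 0, β = 1 ↦ 2  ≥
α = 0, β = 2 ↦ 2  ≥
α = 1, β = 0 ↦ 1  <
α = 1, β = 1 ↦ 2  ≥
α = 1, β = 2 ↦ 2  ≥
α = 2, β = 0 ↦ 2  ≥
α = 2, β = 1 ↦ 2  ≥
α = 2, β = 2 ↦ 2  ≥
So 7 of the 9 assignments meet the threshold.

7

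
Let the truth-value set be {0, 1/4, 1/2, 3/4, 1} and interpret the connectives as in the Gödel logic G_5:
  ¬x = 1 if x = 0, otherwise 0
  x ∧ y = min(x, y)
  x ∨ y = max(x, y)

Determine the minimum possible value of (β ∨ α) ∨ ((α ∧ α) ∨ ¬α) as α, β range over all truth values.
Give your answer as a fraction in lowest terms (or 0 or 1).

1/4

Take α = 1/4, β = 0:
β ∨ α = 0 ∨ 1/4 = 1/4
α ∧ α = 1/4 ∧ 1/4 = 1/4
¬α = ¬1/4 = 0
(α ∧ α) ∨ ¬α = 1/4 ∨ 0 = 1/4
(β ∨ α) ∨ ((α ∧ α) ∨ ¬α) = 1/4 ∨ 1/4 = 1/4
No assignment yields a value below 1/4, so this is the minimum.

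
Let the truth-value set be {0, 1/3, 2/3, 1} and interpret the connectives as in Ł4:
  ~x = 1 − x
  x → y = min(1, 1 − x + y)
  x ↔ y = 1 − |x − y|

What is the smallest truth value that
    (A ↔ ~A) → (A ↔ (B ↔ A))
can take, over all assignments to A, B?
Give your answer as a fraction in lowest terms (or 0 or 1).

Take A = 1/3, B = 1/3:
~A = ~1/3 = 2/3
A ↔ ~A = 1/3 ↔ 2/3 = 2/3
B ↔ A = 1/3 ↔ 1/3 = 1
A ↔ (B ↔ A) = 1/3 ↔ 1 = 1/3
(A ↔ ~A) → (A ↔ (B ↔ A)) = 2/3 → 1/3 = 2/3
No assignment yields a value below 2/3, so this is the minimum.

2/3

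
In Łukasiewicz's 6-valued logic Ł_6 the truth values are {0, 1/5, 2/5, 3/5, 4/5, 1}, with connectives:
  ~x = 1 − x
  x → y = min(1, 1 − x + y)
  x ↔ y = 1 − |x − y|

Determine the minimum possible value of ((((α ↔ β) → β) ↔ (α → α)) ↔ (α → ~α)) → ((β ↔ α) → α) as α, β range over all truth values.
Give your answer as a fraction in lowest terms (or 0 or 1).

Take α = 0, β = 2/5:
α ↔ β = 0 ↔ 2/5 = 3/5
(α ↔ β) → β = 3/5 → 2/5 = 4/5
α → α = 0 → 0 = 1
((α ↔ β) → β) ↔ (α → α) = 4/5 ↔ 1 = 4/5
~α = ~0 = 1
α → ~α = 0 → 1 = 1
(((α ↔ β) → β) ↔ (α → α)) ↔ (α → ~α) = 4/5 ↔ 1 = 4/5
β ↔ α = 2/5 ↔ 0 = 3/5
(β ↔ α) → α = 3/5 → 0 = 2/5
((((α ↔ β) → β) ↔ (α → α)) ↔ (α → ~α)) → ((β ↔ α) → α) = 4/5 → 2/5 = 3/5
No assignment yields a value below 3/5, so this is the minimum.

3/5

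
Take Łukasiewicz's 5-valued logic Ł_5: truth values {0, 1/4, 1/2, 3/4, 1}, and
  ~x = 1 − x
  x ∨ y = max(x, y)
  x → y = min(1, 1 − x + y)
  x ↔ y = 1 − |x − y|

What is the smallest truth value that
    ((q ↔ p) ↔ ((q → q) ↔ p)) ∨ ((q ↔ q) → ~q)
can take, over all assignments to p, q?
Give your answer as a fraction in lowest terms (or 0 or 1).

Take p = 0, q = 1/2:
q ↔ p = 1/2 ↔ 0 = 1/2
q → q = 1/2 → 1/2 = 1
(q → q) ↔ p = 1 ↔ 0 = 0
(q ↔ p) ↔ ((q → q) ↔ p) = 1/2 ↔ 0 = 1/2
q ↔ q = 1/2 ↔ 1/2 = 1
~q = ~1/2 = 1/2
(q ↔ q) → ~q = 1 → 1/2 = 1/2
((q ↔ p) ↔ ((q → q) ↔ p)) ∨ ((q ↔ q) → ~q) = 1/2 ∨ 1/2 = 1/2
No assignment yields a value below 1/2, so this is the minimum.

1/2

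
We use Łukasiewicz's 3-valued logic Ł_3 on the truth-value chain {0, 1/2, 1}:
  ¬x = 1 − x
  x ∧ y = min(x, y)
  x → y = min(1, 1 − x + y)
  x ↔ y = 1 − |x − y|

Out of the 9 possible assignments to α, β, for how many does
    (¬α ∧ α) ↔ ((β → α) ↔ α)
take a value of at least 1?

3

α = 0, β = 0 ↦ 1  ≥
α = 0, β = 1/2 ↦ 1/2  <
α = 0, β = 1 ↦ 0  <
α = 1/2, β = 0 ↦ 1  ≥
α = 1/2, β = 1/2 ↦ 1  ≥
α = 1/2, β = 1 ↦ 1/2  <
α = 1, β = 0 ↦ 0  <
α = 1, β = 1/2 ↦ 0  <
α = 1, β = 1 ↦ 0  <
So 3 of the 9 assignments meet the threshold.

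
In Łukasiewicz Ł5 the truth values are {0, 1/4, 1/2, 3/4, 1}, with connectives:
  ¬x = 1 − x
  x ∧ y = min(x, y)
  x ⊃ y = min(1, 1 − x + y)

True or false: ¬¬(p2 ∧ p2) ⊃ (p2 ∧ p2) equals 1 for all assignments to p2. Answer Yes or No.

Yes

p2 = 0 ↦ 1
p2 = 1/4 ↦ 1
p2 = 1/2 ↦ 1
p2 = 3/4 ↦ 1
p2 = 1 ↦ 1
Every assignment gives a value ≥ 1.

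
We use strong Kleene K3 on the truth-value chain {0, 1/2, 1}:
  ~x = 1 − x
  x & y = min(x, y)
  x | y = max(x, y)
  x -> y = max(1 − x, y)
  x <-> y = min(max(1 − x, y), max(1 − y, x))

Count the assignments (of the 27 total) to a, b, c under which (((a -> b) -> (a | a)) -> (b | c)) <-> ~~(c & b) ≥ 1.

value 1: 4 assignments (counts)
value 1/2: 14 assignments
value 0: 9 assignments
So 4 of the 27 assignments meet the threshold.

4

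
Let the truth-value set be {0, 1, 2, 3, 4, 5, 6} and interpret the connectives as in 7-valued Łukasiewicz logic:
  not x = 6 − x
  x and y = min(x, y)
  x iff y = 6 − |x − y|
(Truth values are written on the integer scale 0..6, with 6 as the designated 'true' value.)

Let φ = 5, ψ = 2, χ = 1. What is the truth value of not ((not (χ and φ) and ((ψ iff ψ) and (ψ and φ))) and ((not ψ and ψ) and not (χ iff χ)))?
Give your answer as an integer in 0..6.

6

χ and φ = 1 and 5 = 1
not (χ and φ) = not 1 = 5
ψ iff ψ = 2 iff 2 = 6
ψ and φ = 2 and 5 = 2
(ψ iff ψ) and (ψ and φ) = 6 and 2 = 2
not (χ and φ) and ((ψ iff ψ) and (ψ and φ)) = 5 and 2 = 2
not ψ = not 2 = 4
not ψ and ψ = 4 and 2 = 2
χ iff χ = 1 iff 1 = 6
not (χ iff χ) = not 6 = 0
(not ψ and ψ) and not (χ iff χ) = 2 and 0 = 0
(not (χ and φ) and ((ψ iff ψ) and (ψ and φ))) and ((not ψ and ψ) and not (χ iff χ)) = 2 and 0 = 0
not ((not (χ and φ) and ((ψ iff ψ) and (ψ and φ))) and ((not ψ and ψ) and not (χ iff χ))) = not 0 = 6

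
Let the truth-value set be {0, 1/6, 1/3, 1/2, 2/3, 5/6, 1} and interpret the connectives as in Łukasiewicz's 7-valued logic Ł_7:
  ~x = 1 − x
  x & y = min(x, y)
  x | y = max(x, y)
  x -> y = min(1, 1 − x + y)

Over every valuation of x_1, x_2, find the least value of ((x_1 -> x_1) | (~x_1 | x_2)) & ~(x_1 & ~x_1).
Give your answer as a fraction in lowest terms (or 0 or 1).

1/2

Take x_1 = 1/2, x_2 = 0:
x_1 -> x_1 = 1/2 -> 1/2 = 1
~x_1 = ~1/2 = 1/2
~x_1 | x_2 = 1/2 | 0 = 1/2
(x_1 -> x_1) | (~x_1 | x_2) = 1 | 1/2 = 1
~x_1 = ~1/2 = 1/2
x_1 & ~x_1 = 1/2 & 1/2 = 1/2
~(x_1 & ~x_1) = ~1/2 = 1/2
((x_1 -> x_1) | (~x_1 | x_2)) & ~(x_1 & ~x_1) = 1 & 1/2 = 1/2
No assignment yields a value below 1/2, so this is the minimum.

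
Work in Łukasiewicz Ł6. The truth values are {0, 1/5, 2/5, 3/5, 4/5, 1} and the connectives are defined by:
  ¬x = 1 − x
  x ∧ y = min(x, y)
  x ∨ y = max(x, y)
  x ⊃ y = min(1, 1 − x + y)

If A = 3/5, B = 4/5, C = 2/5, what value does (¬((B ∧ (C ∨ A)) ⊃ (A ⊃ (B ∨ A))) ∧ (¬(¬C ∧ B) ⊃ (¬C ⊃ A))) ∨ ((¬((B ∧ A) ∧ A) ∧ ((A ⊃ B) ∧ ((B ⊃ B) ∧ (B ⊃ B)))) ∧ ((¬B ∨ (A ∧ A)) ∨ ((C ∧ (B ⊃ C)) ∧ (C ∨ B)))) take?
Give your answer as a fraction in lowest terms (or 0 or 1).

2/5

C ∨ A = 2/5 ∨ 3/5 = 3/5
B ∧ (C ∨ A) = 4/5 ∧ 3/5 = 3/5
B ∨ A = 4/5 ∨ 3/5 = 4/5
A ⊃ (B ∨ A) = 3/5 ⊃ 4/5 = 1
(B ∧ (C ∨ A)) ⊃ (A ⊃ (B ∨ A)) = 3/5 ⊃ 1 = 1
¬((B ∧ (C ∨ A)) ⊃ (A ⊃ (B ∨ A))) = ¬1 = 0
¬C = ¬2/5 = 3/5
¬C ∧ B = 3/5 ∧ 4/5 = 3/5
¬(¬C ∧ B) = ¬3/5 = 2/5
¬C = ¬2/5 = 3/5
¬C ⊃ A = 3/5 ⊃ 3/5 = 1
¬(¬C ∧ B) ⊃ (¬C ⊃ A) = 2/5 ⊃ 1 = 1
¬((B ∧ (C ∨ A)) ⊃ (A ⊃ (B ∨ A))) ∧ (¬(¬C ∧ B) ⊃ (¬C ⊃ A)) = 0 ∧ 1 = 0
B ∧ A = 4/5 ∧ 3/5 = 3/5
(B ∧ A) ∧ A = 3/5 ∧ 3/5 = 3/5
¬((B ∧ A) ∧ A) = ¬3/5 = 2/5
A ⊃ B = 3/5 ⊃ 4/5 = 1
B ⊃ B = 4/5 ⊃ 4/5 = 1
B ⊃ B = 4/5 ⊃ 4/5 = 1
(B ⊃ B) ∧ (B ⊃ B) = 1 ∧ 1 = 1
(A ⊃ B) ∧ ((B ⊃ B) ∧ (B ⊃ B)) = 1 ∧ 1 = 1
¬((B ∧ A) ∧ A) ∧ ((A ⊃ B) ∧ ((B ⊃ B) ∧ (B ⊃ B))) = 2/5 ∧ 1 = 2/5
¬B = ¬4/5 = 1/5
A ∧ A = 3/5 ∧ 3/5 = 3/5
¬B ∨ (A ∧ A) = 1/5 ∨ 3/5 = 3/5
B ⊃ C = 4/5 ⊃ 2/5 = 3/5
C ∧ (B ⊃ C) = 2/5 ∧ 3/5 = 2/5
C ∨ B = 2/5 ∨ 4/5 = 4/5
(C ∧ (B ⊃ C)) ∧ (C ∨ B) = 2/5 ∧ 4/5 = 2/5
(¬B ∨ (A ∧ A)) ∨ ((C ∧ (B ⊃ C)) ∧ (C ∨ B)) = 3/5 ∨ 2/5 = 3/5
(¬((B ∧ A) ∧ A) ∧ ((A ⊃ B) ∧ ((B ⊃ B) ∧ (B ⊃ B)))) ∧ ((¬B ∨ (A ∧ A)) ∨ ((C ∧ (B ⊃ C)) ∧ (C ∨ B))) = 2/5 ∧ 3/5 = 2/5
(¬((B ∧ (C ∨ A)) ⊃ (A ⊃ (B ∨ A))) ∧ (¬(¬C ∧ B) ⊃ (¬C ⊃ A))) ∨ ((¬((B ∧ A) ∧ A) ∧ ((A ⊃ B) ∧ ((B ⊃ B) ∧ (B ⊃ B)))) ∧ ((¬B ∨ (A ∧ A)) ∨ ((C ∧ (B ⊃ C)) ∧ (C ∨ B)))) = 0 ∨ 2/5 = 2/5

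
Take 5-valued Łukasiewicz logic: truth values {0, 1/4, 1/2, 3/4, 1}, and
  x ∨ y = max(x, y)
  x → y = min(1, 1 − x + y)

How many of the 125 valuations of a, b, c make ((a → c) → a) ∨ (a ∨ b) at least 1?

value 1: 61 assignments (counts)
value 3/4: 25 assignments
value 1/2: 21 assignments
value 1/4: 13 assignments
value 0: 5 assignments
So 61 of the 125 assignments meet the threshold.

61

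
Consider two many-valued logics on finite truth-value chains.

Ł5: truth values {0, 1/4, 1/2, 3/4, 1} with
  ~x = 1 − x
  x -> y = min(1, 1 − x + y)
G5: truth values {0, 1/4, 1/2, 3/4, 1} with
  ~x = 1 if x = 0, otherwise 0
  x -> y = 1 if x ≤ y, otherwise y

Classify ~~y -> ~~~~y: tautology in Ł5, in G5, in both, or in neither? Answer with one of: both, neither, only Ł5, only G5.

In Ł5: every assignment gives 1 — tautology.
In G5: every assignment gives 1 — tautology.

both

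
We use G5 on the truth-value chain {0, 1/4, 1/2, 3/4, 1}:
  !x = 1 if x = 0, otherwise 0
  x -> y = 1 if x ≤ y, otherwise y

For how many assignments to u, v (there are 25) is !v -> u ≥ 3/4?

22

value 1: 21 assignments (counts)
value 3/4: 1 assignment (counts)
value 1/2: 1 assignment
value 1/4: 1 assignment
value 0: 1 assignment
So 22 of the 25 assignments meet the threshold.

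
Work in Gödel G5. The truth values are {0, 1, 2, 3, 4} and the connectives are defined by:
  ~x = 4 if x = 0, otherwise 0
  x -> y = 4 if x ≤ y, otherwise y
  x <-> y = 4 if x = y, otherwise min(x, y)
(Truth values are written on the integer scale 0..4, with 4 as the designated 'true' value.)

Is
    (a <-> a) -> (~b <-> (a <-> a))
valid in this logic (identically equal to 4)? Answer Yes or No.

No

Counterexample: take a = 0, b = 1.
a <-> a = 0 <-> 0 = 4
~b = ~1 = 0
a <-> a = 0 <-> 0 = 4
~b <-> (a <-> a) = 0 <-> 4 = 0
(a <-> a) -> (~b <-> (a <-> a)) = 4 -> 0 = 0
This gives 0 ≠ 4.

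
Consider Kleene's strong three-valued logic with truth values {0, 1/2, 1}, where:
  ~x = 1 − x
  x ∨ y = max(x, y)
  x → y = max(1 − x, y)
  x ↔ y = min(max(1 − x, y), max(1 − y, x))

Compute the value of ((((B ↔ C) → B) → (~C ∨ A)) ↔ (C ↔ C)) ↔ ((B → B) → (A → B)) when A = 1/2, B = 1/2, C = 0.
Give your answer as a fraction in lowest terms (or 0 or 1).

1/2

B ↔ C = 1/2 ↔ 0 = 1/2
(B ↔ C) → B = 1/2 → 1/2 = 1/2
~C = ~0 = 1
~C ∨ A = 1 ∨ 1/2 = 1
((B ↔ C) → B) → (~C ∨ A) = 1/2 → 1 = 1
C ↔ C = 0 ↔ 0 = 1
(((B ↔ C) → B) → (~C ∨ A)) ↔ (C ↔ C) = 1 ↔ 1 = 1
B → B = 1/2 → 1/2 = 1/2
A → B = 1/2 → 1/2 = 1/2
(B → B) → (A → B) = 1/2 → 1/2 = 1/2
((((B ↔ C) → B) → (~C ∨ A)) ↔ (C ↔ C)) ↔ ((B → B) → (A → B)) = 1 ↔ 1/2 = 1/2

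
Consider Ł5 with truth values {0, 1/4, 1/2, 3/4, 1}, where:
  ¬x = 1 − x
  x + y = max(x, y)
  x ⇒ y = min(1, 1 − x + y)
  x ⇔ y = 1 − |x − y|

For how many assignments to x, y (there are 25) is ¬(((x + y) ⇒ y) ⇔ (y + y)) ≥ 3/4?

value 1: 1 assignment (counts)
value 3/4: 3 assignments (counts)
value 1/2: 5 assignments
value 1/4: 7 assignments
value 0: 9 assignments
So 4 of the 25 assignments meet the threshold.

4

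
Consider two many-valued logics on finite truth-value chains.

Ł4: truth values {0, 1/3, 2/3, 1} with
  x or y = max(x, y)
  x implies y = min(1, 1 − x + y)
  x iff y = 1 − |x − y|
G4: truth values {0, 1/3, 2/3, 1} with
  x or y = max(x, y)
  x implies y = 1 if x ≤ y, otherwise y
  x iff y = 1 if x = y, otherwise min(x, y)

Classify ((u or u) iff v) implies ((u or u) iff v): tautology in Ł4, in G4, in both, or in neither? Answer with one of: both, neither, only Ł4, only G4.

In Ł4: every assignment gives 1 — tautology.
In G4: every assignment gives 1 — tautology.

both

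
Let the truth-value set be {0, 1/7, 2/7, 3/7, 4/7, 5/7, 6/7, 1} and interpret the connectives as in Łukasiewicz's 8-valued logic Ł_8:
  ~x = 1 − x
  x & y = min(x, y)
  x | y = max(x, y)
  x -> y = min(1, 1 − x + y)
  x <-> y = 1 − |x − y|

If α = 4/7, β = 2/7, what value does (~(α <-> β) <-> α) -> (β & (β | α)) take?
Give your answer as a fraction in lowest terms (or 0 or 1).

4/7

α <-> β = 4/7 <-> 2/7 = 5/7
~(α <-> β) = ~5/7 = 2/7
~(α <-> β) <-> α = 2/7 <-> 4/7 = 5/7
β | α = 2/7 | 4/7 = 4/7
β & (β | α) = 2/7 & 4/7 = 2/7
(~(α <-> β) <-> α) -> (β & (β | α)) = 5/7 -> 2/7 = 4/7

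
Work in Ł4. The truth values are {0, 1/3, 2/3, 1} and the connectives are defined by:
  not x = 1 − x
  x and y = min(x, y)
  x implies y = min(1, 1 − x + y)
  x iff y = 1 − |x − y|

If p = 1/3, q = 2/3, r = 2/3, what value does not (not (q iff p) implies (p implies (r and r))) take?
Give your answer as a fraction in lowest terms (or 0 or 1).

0

q iff p = 2/3 iff 1/3 = 2/3
not (q iff p) = not 2/3 = 1/3
r and r = 2/3 and 2/3 = 2/3
p implies (r and r) = 1/3 implies 2/3 = 1
not (q iff p) implies (p implies (r and r)) = 1/3 implies 1 = 1
not (not (q iff p) implies (p implies (r and r))) = not 1 = 0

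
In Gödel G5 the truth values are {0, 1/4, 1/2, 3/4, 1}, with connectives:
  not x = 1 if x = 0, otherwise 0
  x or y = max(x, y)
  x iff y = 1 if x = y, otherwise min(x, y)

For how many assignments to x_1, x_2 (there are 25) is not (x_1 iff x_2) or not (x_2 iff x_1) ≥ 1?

8

value 1: 8 assignments (counts)
value 0: 17 assignments
So 8 of the 25 assignments meet the threshold.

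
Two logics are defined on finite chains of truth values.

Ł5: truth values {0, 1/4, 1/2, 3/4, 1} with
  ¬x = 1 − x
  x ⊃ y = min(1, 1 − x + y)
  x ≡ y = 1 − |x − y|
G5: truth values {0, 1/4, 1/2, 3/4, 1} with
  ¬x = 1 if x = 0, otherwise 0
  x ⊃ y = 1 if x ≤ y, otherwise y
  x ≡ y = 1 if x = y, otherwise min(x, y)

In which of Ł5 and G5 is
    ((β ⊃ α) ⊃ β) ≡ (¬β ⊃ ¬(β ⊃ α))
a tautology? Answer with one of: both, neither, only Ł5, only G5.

In Ł5: every assignment gives 1 — tautology.
In G5: at α = 1/4, β = 1/4 the value is 1/4 — not a tautology.

only Ł5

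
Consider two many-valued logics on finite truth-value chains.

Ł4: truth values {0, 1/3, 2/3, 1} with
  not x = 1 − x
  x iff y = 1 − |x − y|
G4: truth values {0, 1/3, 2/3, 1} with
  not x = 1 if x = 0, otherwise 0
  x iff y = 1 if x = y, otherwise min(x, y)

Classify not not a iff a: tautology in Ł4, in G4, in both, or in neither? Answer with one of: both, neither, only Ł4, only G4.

only Ł4

In Ł4: every assignment gives 1 — tautology.
In G4: at a = 1/3 the value is 1/3 — not a tautology.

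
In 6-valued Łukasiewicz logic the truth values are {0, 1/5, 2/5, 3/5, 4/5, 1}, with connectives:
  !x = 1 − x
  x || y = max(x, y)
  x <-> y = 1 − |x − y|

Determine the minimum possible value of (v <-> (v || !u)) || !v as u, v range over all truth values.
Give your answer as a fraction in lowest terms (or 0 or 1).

Take u = 0, v = 2/5:
!u = !0 = 1
v || !u = 2/5 || 1 = 1
v <-> (v || !u) = 2/5 <-> 1 = 2/5
!v = !2/5 = 3/5
(v <-> (v || !u)) || !v = 2/5 || 3/5 = 3/5
No assignment yields a value below 3/5, so this is the minimum.

3/5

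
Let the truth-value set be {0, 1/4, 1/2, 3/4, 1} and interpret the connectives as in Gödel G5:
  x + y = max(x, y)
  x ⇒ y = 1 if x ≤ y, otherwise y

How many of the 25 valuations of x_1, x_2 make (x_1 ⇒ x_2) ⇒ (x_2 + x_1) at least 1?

value 1: 15 assignments (counts)
value 3/4: 4 assignments
value 1/2: 3 assignments
value 1/4: 2 assignments
value 0: 1 assignment
So 15 of the 25 assignments meet the threshold.

15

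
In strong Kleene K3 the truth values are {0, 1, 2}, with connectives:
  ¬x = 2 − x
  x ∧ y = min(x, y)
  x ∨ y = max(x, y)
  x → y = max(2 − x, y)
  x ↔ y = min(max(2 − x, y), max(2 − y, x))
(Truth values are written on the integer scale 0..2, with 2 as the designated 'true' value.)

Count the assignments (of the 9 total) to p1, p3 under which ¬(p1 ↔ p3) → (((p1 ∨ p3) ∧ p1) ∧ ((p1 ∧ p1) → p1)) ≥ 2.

4

p1 = 0, p3 = 0 ↦ 2  ≥
p1 = 0, p3 = 1 ↦ 1  <
p1 = 0, p3 = 2 ↦ 0  <
p1 = 1, p3 = 0 ↦ 1  <
p1 = 1, p3 = 1 ↦ 1  <
p1 = 1, p3 = 2 ↦ 1  <
p1 = 2, p3 = 0 ↦ 2  ≥
p1 = 2, p3 = 1 ↦ 2  ≥
p1 = 2, p3 = 2 ↦ 2  ≥
So 4 of the 9 assignments meet the threshold.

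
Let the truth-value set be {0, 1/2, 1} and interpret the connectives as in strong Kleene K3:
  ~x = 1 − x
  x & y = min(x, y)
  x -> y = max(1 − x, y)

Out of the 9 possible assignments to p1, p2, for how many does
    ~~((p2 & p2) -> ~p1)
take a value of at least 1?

5

p1 = 0, p2 = 0 ↦ 1  ≥
p1 = 0, p2 = 1/2 ↦ 1  ≥
p1 = 0, p2 = 1 ↦ 1  ≥
p1 = 1/2, p2 = 0 ↦ 1  ≥
p1 = 1/2, p2 = 1/2 ↦ 1/2  <
p1 = 1/2, p2 = 1 ↦ 1/2  <
p1 = 1, p2 = 0 ↦ 1  ≥
p1 = 1, p2 = 1/2 ↦ 1/2  <
p1 = 1, p2 = 1 ↦ 0  <
So 5 of the 9 assignments meet the threshold.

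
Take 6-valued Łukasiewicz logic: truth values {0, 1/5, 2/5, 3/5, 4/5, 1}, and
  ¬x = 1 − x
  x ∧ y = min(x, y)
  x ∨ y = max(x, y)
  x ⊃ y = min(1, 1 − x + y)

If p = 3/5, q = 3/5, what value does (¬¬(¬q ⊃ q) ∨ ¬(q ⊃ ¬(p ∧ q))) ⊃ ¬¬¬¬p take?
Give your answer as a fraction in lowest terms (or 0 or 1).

¬q = ¬3/5 = 2/5
¬q ⊃ q = 2/5 ⊃ 3/5 = 1
¬(¬q ⊃ q) = ¬1 = 0
¬¬(¬q ⊃ q) = ¬0 = 1
p ∧ q = 3/5 ∧ 3/5 = 3/5
¬(p ∧ q) = ¬3/5 = 2/5
q ⊃ ¬(p ∧ q) = 3/5 ⊃ 2/5 = 4/5
¬(q ⊃ ¬(p ∧ q)) = ¬4/5 = 1/5
¬¬(¬q ⊃ q) ∨ ¬(q ⊃ ¬(p ∧ q)) = 1 ∨ 1/5 = 1
¬p = ¬3/5 = 2/5
¬¬p = ¬2/5 = 3/5
¬¬¬p = ¬3/5 = 2/5
¬¬¬¬p = ¬2/5 = 3/5
(¬¬(¬q ⊃ q) ∨ ¬(q ⊃ ¬(p ∧ q))) ⊃ ¬¬¬¬p = 1 ⊃ 3/5 = 3/5

3/5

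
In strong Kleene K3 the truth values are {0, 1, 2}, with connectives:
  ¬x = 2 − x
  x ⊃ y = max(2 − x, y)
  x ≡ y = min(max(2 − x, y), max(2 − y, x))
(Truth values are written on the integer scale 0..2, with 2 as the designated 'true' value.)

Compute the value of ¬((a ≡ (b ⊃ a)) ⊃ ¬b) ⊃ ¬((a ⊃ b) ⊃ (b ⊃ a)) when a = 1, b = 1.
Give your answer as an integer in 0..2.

1

b ⊃ a = 1 ⊃ 1 = 1
a ≡ (b ⊃ a) = 1 ≡ 1 = 1
¬b = ¬1 = 1
(a ≡ (b ⊃ a)) ⊃ ¬b = 1 ⊃ 1 = 1
¬((a ≡ (b ⊃ a)) ⊃ ¬b) = ¬1 = 1
a ⊃ b = 1 ⊃ 1 = 1
b ⊃ a = 1 ⊃ 1 = 1
(a ⊃ b) ⊃ (b ⊃ a) = 1 ⊃ 1 = 1
¬((a ⊃ b) ⊃ (b ⊃ a)) = ¬1 = 1
¬((a ≡ (b ⊃ a)) ⊃ ¬b) ⊃ ¬((a ⊃ b) ⊃ (b ⊃ a)) = 1 ⊃ 1 = 1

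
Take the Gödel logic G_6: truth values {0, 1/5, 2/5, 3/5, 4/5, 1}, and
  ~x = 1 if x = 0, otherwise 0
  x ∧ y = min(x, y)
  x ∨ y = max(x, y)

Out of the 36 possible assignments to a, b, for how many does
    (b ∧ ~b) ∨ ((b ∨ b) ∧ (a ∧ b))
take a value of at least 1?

value 1: 1 assignment (counts)
value 4/5: 3 assignments
value 3/5: 5 assignments
value 2/5: 7 assignments
value 1/5: 9 assignments
value 0: 11 assignments
So 1 of the 36 assignments meets the threshold.

1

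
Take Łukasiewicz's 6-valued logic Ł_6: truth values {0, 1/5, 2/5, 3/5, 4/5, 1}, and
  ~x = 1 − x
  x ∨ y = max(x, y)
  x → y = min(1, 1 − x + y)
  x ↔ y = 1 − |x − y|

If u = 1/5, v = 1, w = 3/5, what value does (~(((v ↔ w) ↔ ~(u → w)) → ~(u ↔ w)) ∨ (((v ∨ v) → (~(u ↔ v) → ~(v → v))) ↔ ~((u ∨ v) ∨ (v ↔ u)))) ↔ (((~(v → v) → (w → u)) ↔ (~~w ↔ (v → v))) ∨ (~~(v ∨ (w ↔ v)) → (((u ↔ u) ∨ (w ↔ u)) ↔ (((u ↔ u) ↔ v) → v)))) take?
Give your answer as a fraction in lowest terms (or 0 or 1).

v ↔ w = 1 ↔ 3/5 = 3/5
u → w = 1/5 → 3/5 = 1
~(u → w) = ~1 = 0
(v ↔ w) ↔ ~(u → w) = 3/5 ↔ 0 = 2/5
u ↔ w = 1/5 ↔ 3/5 = 3/5
~(u ↔ w) = ~3/5 = 2/5
((v ↔ w) ↔ ~(u → w)) → ~(u ↔ w) = 2/5 → 2/5 = 1
~(((v ↔ w) ↔ ~(u → w)) → ~(u ↔ w)) = ~1 = 0
v ∨ v = 1 ∨ 1 = 1
u ↔ v = 1/5 ↔ 1 = 1/5
~(u ↔ v) = ~1/5 = 4/5
v → v = 1 → 1 = 1
~(v → v) = ~1 = 0
~(u ↔ v) → ~(v → v) = 4/5 → 0 = 1/5
(v ∨ v) → (~(u ↔ v) → ~(v → v)) = 1 → 1/5 = 1/5
u ∨ v = 1/5 ∨ 1 = 1
v ↔ u = 1 ↔ 1/5 = 1/5
(u ∨ v) ∨ (v ↔ u) = 1 ∨ 1/5 = 1
~((u ∨ v) ∨ (v ↔ u)) = ~1 = 0
((v ∨ v) → (~(u ↔ v) → ~(v → v))) ↔ ~((u ∨ v) ∨ (v ↔ u)) = 1/5 ↔ 0 = 4/5
~(((v ↔ w) ↔ ~(u → w)) → ~(u ↔ w)) ∨ (((v ∨ v) → (~(u ↔ v) → ~(v → v))) ↔ ~((u ∨ v) ∨ (v ↔ u))) = 0 ∨ 4/5 = 4/5
v → v = 1 → 1 = 1
~(v → v) = ~1 = 0
w → u = 3/5 → 1/5 = 3/5
~(v → v) → (w → u) = 0 → 3/5 = 1
~w = ~3/5 = 2/5
~~w = ~2/5 = 3/5
v → v = 1 → 1 = 1
~~w ↔ (v → v) = 3/5 ↔ 1 = 3/5
(~(v → v) → (w → u)) ↔ (~~w ↔ (v → v)) = 1 ↔ 3/5 = 3/5
w ↔ v = 3/5 ↔ 1 = 3/5
v ∨ (w ↔ v) = 1 ∨ 3/5 = 1
~(v ∨ (w ↔ v)) = ~1 = 0
~~(v ∨ (w ↔ v)) = ~0 = 1
u ↔ u = 1/5 ↔ 1/5 = 1
w ↔ u = 3/5 ↔ 1/5 = 3/5
(u ↔ u) ∨ (w ↔ u) = 1 ∨ 3/5 = 1
u ↔ u = 1/5 ↔ 1/5 = 1
(u ↔ u) ↔ v = 1 ↔ 1 = 1
((u ↔ u) ↔ v) → v = 1 → 1 = 1
((u ↔ u) ∨ (w ↔ u)) ↔ (((u ↔ u) ↔ v) → v) = 1 ↔ 1 = 1
~~(v ∨ (w ↔ v)) → (((u ↔ u) ∨ (w ↔ u)) ↔ (((u ↔ u) ↔ v) → v)) = 1 → 1 = 1
((~(v → v) → (w → u)) ↔ (~~w ↔ (v → v))) ∨ (~~(v ∨ (w ↔ v)) → (((u ↔ u) ∨ (w ↔ u)) ↔ (((u ↔ u) ↔ v) → v))) = 3/5 ∨ 1 = 1
(~(((v ↔ w) ↔ ~(u → w)) → ~(u ↔ w)) ∨ (((v ∨ v) → (~(u ↔ v) → ~(v → v))) ↔ ~((u ∨ v) ∨ (v ↔ u)))) ↔ (((~(v → v) → (w → u)) ↔ (~~w ↔ (v → v))) ∨ (~~(v ∨ (w ↔ v)) → (((u ↔ u) ∨ (w ↔ u)) ↔ (((u ↔ u) ↔ v) → v)))) = 4/5 ↔ 1 = 4/5

4/5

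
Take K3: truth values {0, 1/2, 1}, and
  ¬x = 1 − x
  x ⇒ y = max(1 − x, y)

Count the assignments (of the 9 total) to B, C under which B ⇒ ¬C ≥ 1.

5

B = 0, C = 0 ↦ 1  ≥
B = 0, C = 1/2 ↦ 1  ≥
B = 0, C = 1 ↦ 1  ≥
B = 1/2, C = 0 ↦ 1  ≥
B = 1/2, C = 1/2 ↦ 1/2  <
B = 1/2, C = 1 ↦ 1/2  <
B = 1, C = 0 ↦ 1  ≥
B = 1, C = 1/2 ↦ 1/2  <
B = 1, C = 1 ↦ 0  <
So 5 of the 9 assignments meet the threshold.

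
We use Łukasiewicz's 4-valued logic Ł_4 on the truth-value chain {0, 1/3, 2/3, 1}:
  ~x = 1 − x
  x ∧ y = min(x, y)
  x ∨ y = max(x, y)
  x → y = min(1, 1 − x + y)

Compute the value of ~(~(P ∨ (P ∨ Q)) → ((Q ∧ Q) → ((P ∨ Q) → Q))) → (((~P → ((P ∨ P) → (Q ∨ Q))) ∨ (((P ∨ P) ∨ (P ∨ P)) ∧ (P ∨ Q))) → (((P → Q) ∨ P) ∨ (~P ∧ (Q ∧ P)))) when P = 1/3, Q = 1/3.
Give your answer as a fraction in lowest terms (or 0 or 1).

1

P ∨ Q = 1/3 ∨ 1/3 = 1/3
P ∨ (P ∨ Q) = 1/3 ∨ 1/3 = 1/3
~(P ∨ (P ∨ Q)) = ~1/3 = 2/3
Q ∧ Q = 1/3 ∧ 1/3 = 1/3
P ∨ Q = 1/3 ∨ 1/3 = 1/3
(P ∨ Q) → Q = 1/3 → 1/3 = 1
(Q ∧ Q) → ((P ∨ Q) → Q) = 1/3 → 1 = 1
~(P ∨ (P ∨ Q)) → ((Q ∧ Q) → ((P ∨ Q) → Q)) = 2/3 → 1 = 1
~(~(P ∨ (P ∨ Q)) → ((Q ∧ Q) → ((P ∨ Q) → Q))) = ~1 = 0
~P = ~1/3 = 2/3
P ∨ P = 1/3 ∨ 1/3 = 1/3
Q ∨ Q = 1/3 ∨ 1/3 = 1/3
(P ∨ P) → (Q ∨ Q) = 1/3 → 1/3 = 1
~P → ((P ∨ P) → (Q ∨ Q)) = 2/3 → 1 = 1
P ∨ P = 1/3 ∨ 1/3 = 1/3
P ∨ P = 1/3 ∨ 1/3 = 1/3
(P ∨ P) ∨ (P ∨ P) = 1/3 ∨ 1/3 = 1/3
P ∨ Q = 1/3 ∨ 1/3 = 1/3
((P ∨ P) ∨ (P ∨ P)) ∧ (P ∨ Q) = 1/3 ∧ 1/3 = 1/3
(~P → ((P ∨ P) → (Q ∨ Q))) ∨ (((P ∨ P) ∨ (P ∨ P)) ∧ (P ∨ Q)) = 1 ∨ 1/3 = 1
P → Q = 1/3 → 1/3 = 1
(P → Q) ∨ P = 1 ∨ 1/3 = 1
~P = ~1/3 = 2/3
Q ∧ P = 1/3 ∧ 1/3 = 1/3
~P ∧ (Q ∧ P) = 2/3 ∧ 1/3 = 1/3
((P → Q) ∨ P) ∨ (~P ∧ (Q ∧ P)) = 1 ∨ 1/3 = 1
((~P → ((P ∨ P) → (Q ∨ Q))) ∨ (((P ∨ P) ∨ (P ∨ P)) ∧ (P ∨ Q))) → (((P → Q) ∨ P) ∨ (~P ∧ (Q ∧ P))) = 1 → 1 = 1
~(~(P ∨ (P ∨ Q)) → ((Q ∧ Q) → ((P ∨ Q) → Q))) → (((~P → ((P ∨ P) → (Q ∨ Q))) ∨ (((P ∨ P) ∨ (P ∨ P)) ∧ (P ∨ Q))) → (((P → Q) ∨ P) ∨ (~P ∧ (Q ∧ P)))) = 0 → 1 = 1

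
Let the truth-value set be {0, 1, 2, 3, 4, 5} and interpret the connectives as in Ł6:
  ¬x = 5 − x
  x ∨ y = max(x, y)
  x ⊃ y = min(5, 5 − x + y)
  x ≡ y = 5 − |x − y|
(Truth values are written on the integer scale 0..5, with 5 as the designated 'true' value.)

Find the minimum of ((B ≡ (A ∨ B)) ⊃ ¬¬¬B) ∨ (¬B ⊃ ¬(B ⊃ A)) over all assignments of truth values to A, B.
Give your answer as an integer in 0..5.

Take A = 1, B = 2:
A ∨ B = 1 ∨ 2 = 2
B ≡ (A ∨ B) = 2 ≡ 2 = 5
¬B = ¬2 = 3
¬¬B = ¬3 = 2
¬¬¬B = ¬2 = 3
(B ≡ (A ∨ B)) ⊃ ¬¬¬B = 5 ⊃ 3 = 3
¬B = ¬2 = 3
B ⊃ A = 2 ⊃ 1 = 4
¬(B ⊃ A) = ¬4 = 1
¬B ⊃ ¬(B ⊃ A) = 3 ⊃ 1 = 3
((B ≡ (A ∨ B)) ⊃ ¬¬¬B) ∨ (¬B ⊃ ¬(B ⊃ A)) = 3 ∨ 3 = 3
No assignment yields a value below 3, so this is the minimum.

3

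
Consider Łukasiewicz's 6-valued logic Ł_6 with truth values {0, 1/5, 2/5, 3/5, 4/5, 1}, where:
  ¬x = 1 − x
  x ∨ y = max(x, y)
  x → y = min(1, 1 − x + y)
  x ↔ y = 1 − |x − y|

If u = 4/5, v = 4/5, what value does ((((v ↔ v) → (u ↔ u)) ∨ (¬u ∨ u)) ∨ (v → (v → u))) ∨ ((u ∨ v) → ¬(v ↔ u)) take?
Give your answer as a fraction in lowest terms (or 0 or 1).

v ↔ v = 4/5 ↔ 4/5 = 1
u ↔ u = 4/5 ↔ 4/5 = 1
(v ↔ v) → (u ↔ u) = 1 → 1 = 1
¬u = ¬4/5 = 1/5
¬u ∨ u = 1/5 ∨ 4/5 = 4/5
((v ↔ v) → (u ↔ u)) ∨ (¬u ∨ u) = 1 ∨ 4/5 = 1
v → u = 4/5 → 4/5 = 1
v → (v → u) = 4/5 → 1 = 1
(((v ↔ v) → (u ↔ u)) ∨ (¬u ∨ u)) ∨ (v → (v → u)) = 1 ∨ 1 = 1
u ∨ v = 4/5 ∨ 4/5 = 4/5
v ↔ u = 4/5 ↔ 4/5 = 1
¬(v ↔ u) = ¬1 = 0
(u ∨ v) → ¬(v ↔ u) = 4/5 → 0 = 1/5
((((v ↔ v) → (u ↔ u)) ∨ (¬u ∨ u)) ∨ (v → (v → u))) ∨ ((u ∨ v) → ¬(v ↔ u)) = 1 ∨ 1/5 = 1

1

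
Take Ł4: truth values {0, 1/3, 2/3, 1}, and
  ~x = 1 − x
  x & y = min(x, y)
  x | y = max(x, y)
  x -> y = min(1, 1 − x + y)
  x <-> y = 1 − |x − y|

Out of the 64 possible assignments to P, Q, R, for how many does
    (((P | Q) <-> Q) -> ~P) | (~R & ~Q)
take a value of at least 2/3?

value 1: 28 assignments (counts)
value 2/3: 20 assignments (counts)
value 1/3: 12 assignments
value 0: 4 assignments
So 48 of the 64 assignments meet the threshold.

48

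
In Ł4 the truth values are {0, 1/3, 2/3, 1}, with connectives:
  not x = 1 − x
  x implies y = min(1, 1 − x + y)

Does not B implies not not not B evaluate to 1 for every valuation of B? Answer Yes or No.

B = 0 ↦ 1
B = 1/3 ↦ 1
B = 2/3 ↦ 1
B = 1 ↦ 1
Every assignment gives a value ≥ 1.

Yes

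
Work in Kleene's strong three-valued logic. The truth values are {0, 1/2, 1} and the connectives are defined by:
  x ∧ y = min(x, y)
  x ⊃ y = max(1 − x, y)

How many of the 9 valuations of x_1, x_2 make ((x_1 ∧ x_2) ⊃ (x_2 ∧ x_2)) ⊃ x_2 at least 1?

x_1 = 0, x_2 = 0 ↦ 0  <
x_1 = 0, x_2 = 1/2 ↦ 1/2  <
x_1 = 0, x_2 = 1 ↦ 1  ≥
x_1 = 1/2, x_2 = 0 ↦ 0  <
x_1 = 1/2, x_2 = 1/2 ↦ 1/2  <
x_1 = 1/2, x_2 = 1 ↦ 1  ≥
x_1 = 1, x_2 = 0 ↦ 0  <
x_1 = 1, x_2 = 1/2 ↦ 1/2  <
x_1 = 1, x_2 = 1 ↦ 1  ≥
So 3 of the 9 assignments meet the threshold.

3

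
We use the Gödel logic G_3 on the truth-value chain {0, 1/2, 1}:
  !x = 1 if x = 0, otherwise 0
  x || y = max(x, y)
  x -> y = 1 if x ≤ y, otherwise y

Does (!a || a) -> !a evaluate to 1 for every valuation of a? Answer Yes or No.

Counterexample: take a = 1/2.
!a = !1/2 = 0
!a || a = 0 || 1/2 = 1/2
(!a || a) -> !a = 1/2 -> 0 = 0
This gives 0 ≠ 1.

No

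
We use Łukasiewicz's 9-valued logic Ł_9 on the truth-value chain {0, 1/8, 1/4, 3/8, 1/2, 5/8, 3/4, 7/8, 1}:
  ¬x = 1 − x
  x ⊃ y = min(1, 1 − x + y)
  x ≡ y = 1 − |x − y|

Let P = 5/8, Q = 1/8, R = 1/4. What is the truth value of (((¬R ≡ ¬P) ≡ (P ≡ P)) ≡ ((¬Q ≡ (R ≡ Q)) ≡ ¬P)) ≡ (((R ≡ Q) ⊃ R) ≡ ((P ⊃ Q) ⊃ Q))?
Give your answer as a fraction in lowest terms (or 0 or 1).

1

¬R = ¬1/4 = 3/4
¬P = ¬5/8 = 3/8
¬R ≡ ¬P = 3/4 ≡ 3/8 = 5/8
P ≡ P = 5/8 ≡ 5/8 = 1
(¬R ≡ ¬P) ≡ (P ≡ P) = 5/8 ≡ 1 = 5/8
¬Q = ¬1/8 = 7/8
R ≡ Q = 1/4 ≡ 1/8 = 7/8
¬Q ≡ (R ≡ Q) = 7/8 ≡ 7/8 = 1
¬P = ¬5/8 = 3/8
(¬Q ≡ (R ≡ Q)) ≡ ¬P = 1 ≡ 3/8 = 3/8
((¬R ≡ ¬P) ≡ (P ≡ P)) ≡ ((¬Q ≡ (R ≡ Q)) ≡ ¬P) = 5/8 ≡ 3/8 = 3/4
R ≡ Q = 1/4 ≡ 1/8 = 7/8
(R ≡ Q) ⊃ R = 7/8 ⊃ 1/4 = 3/8
P ⊃ Q = 5/8 ⊃ 1/8 = 1/2
(P ⊃ Q) ⊃ Q = 1/2 ⊃ 1/8 = 5/8
((R ≡ Q) ⊃ R) ≡ ((P ⊃ Q) ⊃ Q) = 3/8 ≡ 5/8 = 3/4
(((¬R ≡ ¬P) ≡ (P ≡ P)) ≡ ((¬Q ≡ (R ≡ Q)) ≡ ¬P)) ≡ (((R ≡ Q) ⊃ R) ≡ ((P ⊃ Q) ⊃ Q)) = 3/4 ≡ 3/4 = 1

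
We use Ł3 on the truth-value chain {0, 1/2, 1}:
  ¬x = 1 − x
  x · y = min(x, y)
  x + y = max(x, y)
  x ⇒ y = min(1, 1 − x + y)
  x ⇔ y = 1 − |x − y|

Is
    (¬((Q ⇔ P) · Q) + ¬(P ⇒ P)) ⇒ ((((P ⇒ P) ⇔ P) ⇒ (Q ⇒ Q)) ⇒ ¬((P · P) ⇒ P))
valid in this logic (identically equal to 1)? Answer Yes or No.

Counterexample: take P = 0, Q = 0.
Q ⇔ P = 0 ⇔ 0 = 1
(Q ⇔ P) · Q = 1 · 0 = 0
¬((Q ⇔ P) · Q) = ¬0 = 1
P ⇒ P = 0 ⇒ 0 = 1
¬(P ⇒ P) = ¬1 = 0
¬((Q ⇔ P) · Q) + ¬(P ⇒ P) = 1 + 0 = 1
P ⇒ P = 0 ⇒ 0 = 1
(P ⇒ P) ⇔ P = 1 ⇔ 0 = 0
Q ⇒ Q = 0 ⇒ 0 = 1
((P ⇒ P) ⇔ P) ⇒ (Q ⇒ Q) = 0 ⇒ 1 = 1
P · P = 0 · 0 = 0
(P · P) ⇒ P = 0 ⇒ 0 = 1
¬((P · P) ⇒ P) = ¬1 = 0
(((P ⇒ P) ⇔ P) ⇒ (Q ⇒ Q)) ⇒ ¬((P · P) ⇒ P) = 1 ⇒ 0 = 0
(¬((Q ⇔ P) · Q) + ¬(P ⇒ P)) ⇒ ((((P ⇒ P) ⇔ P) ⇒ (Q ⇒ Q)) ⇒ ¬((P · P) ⇒ P)) = 1 ⇒ 0 = 0
This gives 0 ≠ 1.

No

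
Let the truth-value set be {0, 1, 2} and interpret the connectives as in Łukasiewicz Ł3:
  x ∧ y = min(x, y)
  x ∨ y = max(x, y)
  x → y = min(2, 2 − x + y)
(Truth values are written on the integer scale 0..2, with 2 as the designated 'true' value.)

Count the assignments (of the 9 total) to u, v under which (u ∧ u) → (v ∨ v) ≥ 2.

u = 0, v = 0 ↦ 2  ≥
u = 0, v = 1 ↦ 2  ≥
u = 0, v = 2 ↦ 2  ≥
u = 1, v = 0 ↦ 1  <
u = 1, v = 1 ↦ 2  ≥
u = 1, v = 2 ↦ 2  ≥
u = 2, v = 0 ↦ 0  <
u = 2, v = 1 ↦ 1  <
u = 2, v = 2 ↦ 2  ≥
So 6 of the 9 assignments meet the threshold.

6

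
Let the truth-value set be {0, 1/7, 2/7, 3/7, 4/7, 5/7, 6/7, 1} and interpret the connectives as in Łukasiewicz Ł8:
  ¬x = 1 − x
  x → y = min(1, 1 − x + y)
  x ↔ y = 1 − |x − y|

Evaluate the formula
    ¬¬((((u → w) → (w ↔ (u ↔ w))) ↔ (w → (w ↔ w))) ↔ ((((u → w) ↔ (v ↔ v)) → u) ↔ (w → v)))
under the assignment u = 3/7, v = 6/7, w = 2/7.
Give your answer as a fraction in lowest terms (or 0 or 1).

u → w = 3/7 → 2/7 = 6/7
u ↔ w = 3/7 ↔ 2/7 = 6/7
w ↔ (u ↔ w) = 2/7 ↔ 6/7 = 3/7
(u → w) → (w ↔ (u ↔ w)) = 6/7 → 3/7 = 4/7
w ↔ w = 2/7 ↔ 2/7 = 1
w → (w ↔ w) = 2/7 → 1 = 1
((u → w) → (w ↔ (u ↔ w))) ↔ (w → (w ↔ w)) = 4/7 ↔ 1 = 4/7
u → w = 3/7 → 2/7 = 6/7
v ↔ v = 6/7 ↔ 6/7 = 1
(u → w) ↔ (v ↔ v) = 6/7 ↔ 1 = 6/7
((u → w) ↔ (v ↔ v)) → u = 6/7 → 3/7 = 4/7
w → v = 2/7 → 6/7 = 1
(((u → w) ↔ (v ↔ v)) → u) ↔ (w → v) = 4/7 ↔ 1 = 4/7
(((u → w) → (w ↔ (u ↔ w))) ↔ (w → (w ↔ w))) ↔ ((((u → w) ↔ (v ↔ v)) → u) ↔ (w → v)) = 4/7 ↔ 4/7 = 1
¬((((u → w) → (w ↔ (u ↔ w))) ↔ (w → (w ↔ w))) ↔ ((((u → w) ↔ (v ↔ v)) → u) ↔ (w → v))) = ¬1 = 0
¬¬((((u → w) → (w ↔ (u ↔ w))) ↔ (w → (w ↔ w))) ↔ ((((u → w) ↔ (v ↔ v)) → u) ↔ (w → v))) = ¬0 = 1

1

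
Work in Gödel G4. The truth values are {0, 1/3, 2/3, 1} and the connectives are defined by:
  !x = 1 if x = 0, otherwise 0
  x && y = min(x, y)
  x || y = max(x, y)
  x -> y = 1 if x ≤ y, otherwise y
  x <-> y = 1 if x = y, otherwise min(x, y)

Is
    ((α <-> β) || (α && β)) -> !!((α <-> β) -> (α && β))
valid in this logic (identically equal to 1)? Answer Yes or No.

Counterexample: take α = 0, β = 0.
α <-> β = 0 <-> 0 = 1
α && β = 0 && 0 = 0
(α <-> β) || (α && β) = 1 || 0 = 1
α <-> β = 0 <-> 0 = 1
α && β = 0 && 0 = 0
(α <-> β) -> (α && β) = 1 -> 0 = 0
!((α <-> β) -> (α && β)) = !0 = 1
!!((α <-> β) -> (α && β)) = !1 = 0
((α <-> β) || (α && β)) -> !!((α <-> β) -> (α && β)) = 1 -> 0 = 0
This gives 0 ≠ 1.

No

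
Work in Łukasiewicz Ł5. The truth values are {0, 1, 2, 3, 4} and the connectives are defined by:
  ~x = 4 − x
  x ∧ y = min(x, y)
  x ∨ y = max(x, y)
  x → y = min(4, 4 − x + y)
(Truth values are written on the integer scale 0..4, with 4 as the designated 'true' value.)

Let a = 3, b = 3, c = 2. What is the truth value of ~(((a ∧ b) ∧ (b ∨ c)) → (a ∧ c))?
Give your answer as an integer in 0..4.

1

a ∧ b = 3 ∧ 3 = 3
b ∨ c = 3 ∨ 2 = 3
(a ∧ b) ∧ (b ∨ c) = 3 ∧ 3 = 3
a ∧ c = 3 ∧ 2 = 2
((a ∧ b) ∧ (b ∨ c)) → (a ∧ c) = 3 → 2 = 3
~(((a ∧ b) ∧ (b ∨ c)) → (a ∧ c)) = ~3 = 1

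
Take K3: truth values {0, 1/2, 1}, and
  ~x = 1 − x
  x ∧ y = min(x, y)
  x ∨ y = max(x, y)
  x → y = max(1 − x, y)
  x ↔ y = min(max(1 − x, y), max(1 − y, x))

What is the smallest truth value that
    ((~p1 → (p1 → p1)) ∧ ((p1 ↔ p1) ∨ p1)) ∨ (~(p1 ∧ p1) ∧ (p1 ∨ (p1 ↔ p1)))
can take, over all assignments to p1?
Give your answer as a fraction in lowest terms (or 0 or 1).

1/2

Take p1 = 1/2:
~p1 = ~1/2 = 1/2
p1 → p1 = 1/2 → 1/2 = 1/2
~p1 → (p1 → p1) = 1/2 → 1/2 = 1/2
p1 ↔ p1 = 1/2 ↔ 1/2 = 1/2
(p1 ↔ p1) ∨ p1 = 1/2 ∨ 1/2 = 1/2
(~p1 → (p1 → p1)) ∧ ((p1 ↔ p1) ∨ p1) = 1/2 ∧ 1/2 = 1/2
p1 ∧ p1 = 1/2 ∧ 1/2 = 1/2
~(p1 ∧ p1) = ~1/2 = 1/2
p1 ↔ p1 = 1/2 ↔ 1/2 = 1/2
p1 ∨ (p1 ↔ p1) = 1/2 ∨ 1/2 = 1/2
~(p1 ∧ p1) ∧ (p1 ∨ (p1 ↔ p1)) = 1/2 ∧ 1/2 = 1/2
((~p1 → (p1 → p1)) ∧ ((p1 ↔ p1) ∨ p1)) ∨ (~(p1 ∧ p1) ∧ (p1 ∨ (p1 ↔ p1))) = 1/2 ∨ 1/2 = 1/2
No assignment yields a value below 1/2, so this is the minimum.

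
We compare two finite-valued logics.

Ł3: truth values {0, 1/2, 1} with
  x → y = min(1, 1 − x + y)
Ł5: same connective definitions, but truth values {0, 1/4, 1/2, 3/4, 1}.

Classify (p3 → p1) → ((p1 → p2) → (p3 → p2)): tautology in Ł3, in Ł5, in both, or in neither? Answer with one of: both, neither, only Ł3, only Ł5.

In Ł3: every assignment gives 1 — tautology.
In Ł5: every assignment gives 1 — tautology.

both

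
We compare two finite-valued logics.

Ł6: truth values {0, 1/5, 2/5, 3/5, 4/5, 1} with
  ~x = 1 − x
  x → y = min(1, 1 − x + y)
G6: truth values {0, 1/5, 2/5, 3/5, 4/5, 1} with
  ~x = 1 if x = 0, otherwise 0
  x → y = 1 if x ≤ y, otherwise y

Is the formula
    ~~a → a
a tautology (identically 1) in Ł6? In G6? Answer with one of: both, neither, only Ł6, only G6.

only Ł6

In Ł6: every assignment gives 1 — tautology.
In G6: at a = 1/5 the value is 1/5 — not a tautology.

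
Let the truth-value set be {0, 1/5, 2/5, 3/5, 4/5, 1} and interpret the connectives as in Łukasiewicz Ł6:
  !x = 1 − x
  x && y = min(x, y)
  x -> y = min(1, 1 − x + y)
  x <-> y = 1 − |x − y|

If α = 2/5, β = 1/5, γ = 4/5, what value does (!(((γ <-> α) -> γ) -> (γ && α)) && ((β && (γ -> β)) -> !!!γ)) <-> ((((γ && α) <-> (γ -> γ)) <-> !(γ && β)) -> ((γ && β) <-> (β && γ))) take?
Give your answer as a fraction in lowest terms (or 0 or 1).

γ <-> α = 4/5 <-> 2/5 = 3/5
(γ <-> α) -> γ = 3/5 -> 4/5 = 1
γ && α = 4/5 && 2/5 = 2/5
((γ <-> α) -> γ) -> (γ && α) = 1 -> 2/5 = 2/5
!(((γ <-> α) -> γ) -> (γ && α)) = !2/5 = 3/5
γ -> β = 4/5 -> 1/5 = 2/5
β && (γ -> β) = 1/5 && 2/5 = 1/5
!γ = !4/5 = 1/5
!!γ = !1/5 = 4/5
!!!γ = !4/5 = 1/5
(β && (γ -> β)) -> !!!γ = 1/5 -> 1/5 = 1
!(((γ <-> α) -> γ) -> (γ && α)) && ((β && (γ -> β)) -> !!!γ) = 3/5 && 1 = 3/5
γ && α = 4/5 && 2/5 = 2/5
γ -> γ = 4/5 -> 4/5 = 1
(γ && α) <-> (γ -> γ) = 2/5 <-> 1 = 2/5
γ && β = 4/5 && 1/5 = 1/5
!(γ && β) = !1/5 = 4/5
((γ && α) <-> (γ -> γ)) <-> !(γ && β) = 2/5 <-> 4/5 = 3/5
γ && β = 4/5 && 1/5 = 1/5
β && γ = 1/5 && 4/5 = 1/5
(γ && β) <-> (β && γ) = 1/5 <-> 1/5 = 1
(((γ && α) <-> (γ -> γ)) <-> !(γ && β)) -> ((γ && β) <-> (β && γ)) = 3/5 -> 1 = 1
(!(((γ <-> α) -> γ) -> (γ && α)) && ((β && (γ -> β)) -> !!!γ)) <-> ((((γ && α) <-> (γ -> γ)) <-> !(γ && β)) -> ((γ && β) <-> (β && γ))) = 3/5 <-> 1 = 3/5

3/5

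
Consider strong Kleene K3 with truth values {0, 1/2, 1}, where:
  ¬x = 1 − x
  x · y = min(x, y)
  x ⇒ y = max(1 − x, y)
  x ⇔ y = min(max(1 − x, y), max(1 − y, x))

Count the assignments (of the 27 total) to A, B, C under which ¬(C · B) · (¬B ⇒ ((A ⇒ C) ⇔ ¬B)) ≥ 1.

value 1: 8 assignments (counts)
value 1/2: 15 assignments
value 0: 4 assignments
So 8 of the 27 assignments meet the threshold.

8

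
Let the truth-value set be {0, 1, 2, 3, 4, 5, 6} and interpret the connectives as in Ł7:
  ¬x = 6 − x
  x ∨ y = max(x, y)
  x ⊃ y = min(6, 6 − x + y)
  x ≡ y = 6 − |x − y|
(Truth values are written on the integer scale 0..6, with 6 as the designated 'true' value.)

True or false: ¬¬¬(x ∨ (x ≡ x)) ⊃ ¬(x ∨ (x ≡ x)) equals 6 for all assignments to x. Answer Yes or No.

x = 0 ↦ 6
x = 1 ↦ 6
x = 2 ↦ 6
x = 3 ↦ 6
x = 4 ↦ 6
x = 5 ↦ 6
x = 6 ↦ 6
Every assignment gives a value ≥ 6.

Yes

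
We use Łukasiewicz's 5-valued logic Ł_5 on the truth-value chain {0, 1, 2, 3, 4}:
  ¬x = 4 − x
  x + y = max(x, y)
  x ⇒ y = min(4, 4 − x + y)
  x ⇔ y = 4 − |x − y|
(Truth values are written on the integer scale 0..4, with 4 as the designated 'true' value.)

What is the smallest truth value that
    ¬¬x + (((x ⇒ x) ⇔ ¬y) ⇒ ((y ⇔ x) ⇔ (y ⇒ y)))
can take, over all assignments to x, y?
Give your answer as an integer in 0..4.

Take x = 2, y = 0:
¬x = ¬2 = 2
¬¬x = ¬2 = 2
x ⇒ x = 2 ⇒ 2 = 4
¬y = ¬0 = 4
(x ⇒ x) ⇔ ¬y = 4 ⇔ 4 = 4
y ⇔ x = 0 ⇔ 2 = 2
y ⇒ y = 0 ⇒ 0 = 4
(y ⇔ x) ⇔ (y ⇒ y) = 2 ⇔ 4 = 2
((x ⇒ x) ⇔ ¬y) ⇒ ((y ⇔ x) ⇔ (y ⇒ y)) = 4 ⇒ 2 = 2
¬¬x + (((x ⇒ x) ⇔ ¬y) ⇒ ((y ⇔ x) ⇔ (y ⇒ y))) = 2 + 2 = 2
No assignment yields a value below 2, so this is the minimum.

2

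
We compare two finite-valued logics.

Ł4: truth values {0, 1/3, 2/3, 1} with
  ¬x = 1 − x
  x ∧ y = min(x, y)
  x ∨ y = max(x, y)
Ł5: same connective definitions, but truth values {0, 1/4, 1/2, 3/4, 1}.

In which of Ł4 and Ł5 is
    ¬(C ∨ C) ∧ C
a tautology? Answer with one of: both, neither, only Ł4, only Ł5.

In Ł4: at C = 0 the value is 0 — not a tautology.
In Ł5: at C = 0 the value is 0 — not a tautology.

neither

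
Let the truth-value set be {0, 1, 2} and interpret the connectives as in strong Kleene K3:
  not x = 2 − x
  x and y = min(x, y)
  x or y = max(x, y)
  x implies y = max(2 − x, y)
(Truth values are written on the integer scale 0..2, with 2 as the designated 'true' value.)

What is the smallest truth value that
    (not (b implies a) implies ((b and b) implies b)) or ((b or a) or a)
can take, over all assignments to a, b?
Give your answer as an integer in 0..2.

1

Take a = 0, b = 1:
b implies a = 1 implies 0 = 1
not (b implies a) = not 1 = 1
b and b = 1 and 1 = 1
(b and b) implies b = 1 implies 1 = 1
not (b implies a) implies ((b and b) implies b) = 1 implies 1 = 1
b or a = 1 or 0 = 1
(b or a) or a = 1 or 0 = 1
(not (b implies a) implies ((b and b) implies b)) or ((b or a) or a) = 1 or 1 = 1
No assignment yields a value below 1, so this is the minimum.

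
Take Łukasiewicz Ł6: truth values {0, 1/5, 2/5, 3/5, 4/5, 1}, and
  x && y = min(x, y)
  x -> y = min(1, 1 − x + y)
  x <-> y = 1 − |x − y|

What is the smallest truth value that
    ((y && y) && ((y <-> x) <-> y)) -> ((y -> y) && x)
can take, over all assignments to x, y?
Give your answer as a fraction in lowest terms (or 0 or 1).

2/5

Take x = 0, y = 3/5:
y && y = 3/5 && 3/5 = 3/5
y <-> x = 3/5 <-> 0 = 2/5
(y <-> x) <-> y = 2/5 <-> 3/5 = 4/5
(y && y) && ((y <-> x) <-> y) = 3/5 && 4/5 = 3/5
y -> y = 3/5 -> 3/5 = 1
(y -> y) && x = 1 && 0 = 0
((y && y) && ((y <-> x) <-> y)) -> ((y -> y) && x) = 3/5 -> 0 = 2/5
No assignment yields a value below 2/5, so this is the minimum.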